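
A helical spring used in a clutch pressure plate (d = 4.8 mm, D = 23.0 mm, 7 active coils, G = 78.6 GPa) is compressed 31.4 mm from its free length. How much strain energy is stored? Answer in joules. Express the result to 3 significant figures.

k = Gd⁴/(8D³N_a) = (78.6×10³)(4.8⁴)/(8·23.0³·7) = 61.237 N/mm
U = ½kδ² = 0.5 × 61.237 × 31.4² = 30189 N·mm = 30.189 J

30.2 J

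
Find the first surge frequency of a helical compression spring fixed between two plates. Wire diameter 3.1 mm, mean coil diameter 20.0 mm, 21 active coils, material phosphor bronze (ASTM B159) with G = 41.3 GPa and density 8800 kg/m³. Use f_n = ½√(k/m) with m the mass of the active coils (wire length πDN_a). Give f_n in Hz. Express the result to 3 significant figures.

90.0 Hz

k = Gd⁴/(8D³N_a) = (41.3×10³)(3.1⁴)/(8·20.0³·21) = 2.8379 N/mm = 2837.9 N/m
Wire length L = πDN_a = π·20.0·21 = 1319.5 mm
m = ρ·(πd²/4)·L = 8800 × 7.5477×10⁻⁶ m² × 1.3195 m = 0.087639 kg
f_n = ½√(k/m) = 0.5·√(2837.9/0.087639) = 0.5·√(32382) = 89.975 Hz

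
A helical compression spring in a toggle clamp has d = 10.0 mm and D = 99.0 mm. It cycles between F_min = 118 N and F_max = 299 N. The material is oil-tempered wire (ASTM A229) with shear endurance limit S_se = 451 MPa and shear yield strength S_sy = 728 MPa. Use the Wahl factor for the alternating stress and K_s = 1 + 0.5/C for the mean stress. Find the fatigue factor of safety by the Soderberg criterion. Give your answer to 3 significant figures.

7.47

C = D/d = 99.0/10.0 = 9.9000; K_W = (4C−1)/(4C−4)+0.615/C = 1.1464; K_s = 1+0.5/C = 1.0505
F_a = (F_max−F_min)/2 = 90.5 N; F_m = (F_max+F_min)/2 = 208.5 N
τ_a = K_W·8F_aD/(πd³) = 1.1464 × 22.815 = 26.155 MPa
τ_m = K_s·8F_mD/(πd³) = 1.0505 × 52.563 = 55.218 MPa
Soderberg: 1/n_f = τ_a/S_se + τ_m/S_sy = 26.155/451 + 55.218/728 = 0.05799 + 0.07585 = 0.13384
n_f = 1/0.13384 = 7.471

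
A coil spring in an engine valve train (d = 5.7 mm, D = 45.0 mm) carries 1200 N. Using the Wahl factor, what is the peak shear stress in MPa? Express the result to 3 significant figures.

881 MPa

Spring index C = D/d = 45.0/5.7 = 7.8947
K_W = (4C−1)/(4C−4) + 0.615/C = 30.579/27.579 + 0.0779 = 1.1867
τ₀ = 8FD/(πd³) = 8·1200·45.0/(π·5.7³) = 432000/581.8 = 742.52 MPa
τ_max = K·τ₀ = 1.1867 × 742.52 = 881.13 MPa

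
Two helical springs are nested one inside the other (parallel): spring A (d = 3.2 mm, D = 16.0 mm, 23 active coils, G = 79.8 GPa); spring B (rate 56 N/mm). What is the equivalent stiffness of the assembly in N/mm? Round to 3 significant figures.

k_A = Gd⁴/(8D³N_a) = (79.8×10³)(3.2⁴)/(8·16.0³·23) = 11.103 N/mm
Parallel: k_eq = 11.103 + 56 = 67.103 N/mm

67.1 N/mm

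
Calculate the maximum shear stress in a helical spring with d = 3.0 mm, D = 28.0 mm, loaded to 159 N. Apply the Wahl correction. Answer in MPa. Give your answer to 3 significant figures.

Spring index C = D/d = 28.0/3.0 = 9.3333
K_W = (4C−1)/(4C−4) + 0.615/C = 36.333/33.333 + 0.0659 = 1.1559
τ₀ = 8FD/(πd³) = 8·159·28.0/(π·3.0³) = 35616/84.823 = 419.89 MPa
τ_max = K·τ₀ = 1.1559 × 419.89 = 485.34 MPa

485 MPa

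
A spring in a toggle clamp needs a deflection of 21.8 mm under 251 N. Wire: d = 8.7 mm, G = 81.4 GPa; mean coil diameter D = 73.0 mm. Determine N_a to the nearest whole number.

Required rate k = F/δ = 251/21.8 = 11.514 N/mm
N_a = Gd⁴/(8D³k) = (81.4×10³ × 8.7⁴)/(8 × 73.0³ × 11.514)
    = 4.66339e+08 / 3.58324e+07 = 13.01 → 13 coils

13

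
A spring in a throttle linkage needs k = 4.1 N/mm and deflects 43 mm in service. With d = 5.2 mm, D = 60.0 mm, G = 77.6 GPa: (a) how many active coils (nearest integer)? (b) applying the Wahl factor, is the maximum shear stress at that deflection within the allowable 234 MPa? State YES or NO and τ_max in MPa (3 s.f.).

(a) 8 coils; (b) YES, τ_max = 216 MPa

N_a = Gd⁴/(8D³k) = (77.6×10³)(5.2⁴)/(8·60.0³·4.1) = 8.008 → N_a = 8
Actual rate k = Gd⁴/(8D³·8) = 4.1043 N/mm
Working load F = kδ = 4.1043·43 = 176.49 N
C = 60.0/5.2 = 11.5385; K_W = (4C−1)/(4C−4)+0.615/C = 1.1245
τ_max = K_W·8FD/(πd³) = 1.1245·191.77 = 215.64 MPa
τ_max ≤ 234 MPa → acceptable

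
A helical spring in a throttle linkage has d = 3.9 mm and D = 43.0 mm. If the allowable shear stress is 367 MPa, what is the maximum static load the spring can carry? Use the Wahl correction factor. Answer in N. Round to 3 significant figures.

176 N

C = D/d = 43.0/3.9 = 11.0256
K_W = (4C−1)/(4C−4) + 0.615/C = 43.103/40.103 + 0.0558 = 1.1306
τ_max = K·8FD/(πd³) → F_max = τ_allow·πd³/(8DK)
F_max = 367·π·3.9³/(8·43.0·1.1306) = 68393/388.92 = 175.85 N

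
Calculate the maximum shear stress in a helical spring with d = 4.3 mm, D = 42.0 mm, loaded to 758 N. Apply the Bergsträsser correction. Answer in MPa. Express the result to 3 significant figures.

Spring index C = D/d = 42.0/4.3 = 9.7674
K_B = (4C+2)/(4C−3) = 41.070/36.070 = 1.1386
τ₀ = 8FD/(πd³) = 8·758·42.0/(π·4.3³) = 254688/249.78 = 1019.7 MPa
τ_max = K·τ₀ = 1.1386 × 1019.7 = 1161 MPa

1160 MPa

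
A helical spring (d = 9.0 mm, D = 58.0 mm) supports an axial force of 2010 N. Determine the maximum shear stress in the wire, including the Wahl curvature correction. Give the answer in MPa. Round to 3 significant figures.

502 MPa

Spring index C = D/d = 58.0/9.0 = 6.4444
K_W = (4C−1)/(4C−4) + 0.615/C = 24.778/21.778 + 0.0954 = 1.2332
τ₀ = 8FD/(πd³) = 8·2010·58.0/(π·9.0³) = 932640/2290.2 = 407.23 MPa
τ_max = K·τ₀ = 1.2332 × 407.23 = 502.19 MPa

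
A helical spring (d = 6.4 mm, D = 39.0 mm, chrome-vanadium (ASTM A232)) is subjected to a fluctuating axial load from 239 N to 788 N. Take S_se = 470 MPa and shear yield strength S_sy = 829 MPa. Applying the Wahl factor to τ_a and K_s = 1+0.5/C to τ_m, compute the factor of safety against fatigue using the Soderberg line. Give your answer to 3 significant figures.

1.89

C = D/d = 39.0/6.4 = 6.0938; K_W = (4C−1)/(4C−4)+0.615/C = 1.2482; K_s = 1+0.5/C = 1.0821
F_a = (F_max−F_min)/2 = 274.5 N; F_m = (F_max+F_min)/2 = 513.5 N
τ_a = K_W·8F_aD/(πd³) = 1.2482 × 103.99 = 129.8 MPa
τ_m = K_s·8F_mD/(πd³) = 1.0821 × 194.54 = 210.5 MPa
Soderberg: 1/n_f = τ_a/S_se + τ_m/S_sy = 129.8/470 + 210.5/829 = 0.27617 + 0.25392 = 0.53009
n_f = 1/0.53009 = 1.886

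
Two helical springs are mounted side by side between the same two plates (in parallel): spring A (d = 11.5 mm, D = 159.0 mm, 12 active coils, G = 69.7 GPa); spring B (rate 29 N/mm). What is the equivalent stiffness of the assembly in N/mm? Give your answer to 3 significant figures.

32.2 N/mm

k_A = Gd⁴/(8D³N_a) = (69.7×10³)(11.5⁴)/(8·159.0³·12) = 3.1591 N/mm
Parallel: k_eq = 3.1591 + 29 = 32.159 N/mm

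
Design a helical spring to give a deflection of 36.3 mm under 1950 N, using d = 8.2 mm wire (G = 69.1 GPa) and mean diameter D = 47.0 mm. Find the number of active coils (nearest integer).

7

Required rate k = F/δ = 1950/36.3 = 53.719 N/mm
N_a = Gd⁴/(8D³k) = (69.1×10³ × 8.2⁴)/(8 × 47.0³ × 53.719)
    = 3.12416e+08 / 4.46181e+07 = 7.002 → 7 coils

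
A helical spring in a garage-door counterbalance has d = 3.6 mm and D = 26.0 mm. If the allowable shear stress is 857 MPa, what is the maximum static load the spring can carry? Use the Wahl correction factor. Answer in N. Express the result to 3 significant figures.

C = D/d = 26.0/3.6 = 7.2222
K_W = (4C−1)/(4C−4) + 0.615/C = 27.889/24.889 + 0.0852 = 1.2057
τ_max = K·8FD/(πd³) → F_max = τ_allow·πd³/(8DK)
F_max = 857·π·3.6³/(8·26.0·1.2057) = 1.2561e+05/250.78 = 500.89 N

501 N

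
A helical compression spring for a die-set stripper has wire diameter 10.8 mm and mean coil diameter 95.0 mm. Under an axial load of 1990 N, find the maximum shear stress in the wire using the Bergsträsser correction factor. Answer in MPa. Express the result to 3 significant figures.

Spring index C = D/d = 95.0/10.8 = 8.7963
K_B = (4C+2)/(4C−3) = 37.185/32.185 = 1.1554
τ₀ = 8FD/(πd³) = 8·1990·95.0/(π·10.8³) = 1.5124e+06/3957.5 = 382.16 MPa
τ_max = K·τ₀ = 1.1554 × 382.16 = 441.53 MPa

442 MPa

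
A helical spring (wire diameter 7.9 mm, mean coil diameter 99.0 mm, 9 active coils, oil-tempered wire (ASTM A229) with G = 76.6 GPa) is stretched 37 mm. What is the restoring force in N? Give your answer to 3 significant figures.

k = Gd⁴/(8D³N_a) = (76.6×10³)(7.9⁴)/(8·99.0³·9) = 4.2707 N/mm
F = k·δ = 4.2707 × 37 = 158.02 N

158 N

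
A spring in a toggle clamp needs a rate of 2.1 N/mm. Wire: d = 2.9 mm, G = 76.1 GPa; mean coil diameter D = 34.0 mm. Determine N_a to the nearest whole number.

N_a = Gd⁴/(8D³k) = (76.1×10³ × 2.9⁴)/(8 × 34.0³ × 2.1)
    = 5.38241e+06 / 660307 = 8.151 → 8 coils

8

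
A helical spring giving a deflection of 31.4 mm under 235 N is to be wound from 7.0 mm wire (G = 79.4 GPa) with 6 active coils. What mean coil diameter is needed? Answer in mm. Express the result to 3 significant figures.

Required rate k = F/δ = 235/31.4 = 7.4841 N/mm
D = (Gd⁴/(8N_a·k))^(1/3) = (79.4×10³·7.0⁴/(8·6·7.4841))^(1/3)
  = (530681)^(1/3) = 80.9613 mm

81.0 mm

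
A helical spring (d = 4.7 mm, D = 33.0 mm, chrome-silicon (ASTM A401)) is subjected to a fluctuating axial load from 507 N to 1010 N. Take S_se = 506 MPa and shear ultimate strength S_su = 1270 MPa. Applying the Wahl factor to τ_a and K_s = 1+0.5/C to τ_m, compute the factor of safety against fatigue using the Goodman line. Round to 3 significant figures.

C = D/d = 33.0/4.7 = 7.0213; K_W = (4C−1)/(4C−4)+0.615/C = 1.2121; K_s = 1+0.5/C = 1.0712
F_a = (F_max−F_min)/2 = 251.5 N; F_m = (F_max+F_min)/2 = 758.5 N
τ_a = K_W·8F_aD/(πd³) = 1.2121 × 203.56 = 246.75 MPa
τ_m = K_s·8F_mD/(πd³) = 1.0712 × 613.93 = 657.65 MPa
Goodman: 1/n_f = τ_a/S_se + τ_m/S_su = 246.75/506 + 657.65/1270 = 0.48765 + 0.51783 = 1.0055
n_f = 1/1.0055 = 0.9946

0.995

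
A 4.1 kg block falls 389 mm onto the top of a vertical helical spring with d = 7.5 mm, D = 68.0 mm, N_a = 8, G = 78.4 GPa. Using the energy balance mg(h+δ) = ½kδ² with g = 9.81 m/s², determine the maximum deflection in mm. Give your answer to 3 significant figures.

53.8 mm

k = Gd⁴/(8D³N_a) = (78.4×10³)(7.5⁴)/(8·68.0³·8) = 12.327 N/mm
W = mg = 4.1 × 9.81 = 40.221 N
½kδ² − Wδ − Wh = 0 → δ = (W + √(W² + 2kWh))/k
δ = (40.221 + √(1617.7 + 385733))/12.327 = (40.221 + 622.38)/12.327 = 53.752 mm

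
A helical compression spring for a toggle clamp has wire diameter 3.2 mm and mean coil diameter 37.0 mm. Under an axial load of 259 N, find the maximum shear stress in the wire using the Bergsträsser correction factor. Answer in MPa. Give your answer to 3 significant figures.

831 MPa

Spring index C = D/d = 37.0/3.2 = 11.5625
K_B = (4C+2)/(4C−3) = 48.250/43.250 = 1.1156
τ₀ = 8FD/(πd³) = 8·259·37.0/(π·3.2³) = 76664/102.94 = 744.72 MPa
τ_max = K·τ₀ = 1.1156 × 744.72 = 830.81 MPa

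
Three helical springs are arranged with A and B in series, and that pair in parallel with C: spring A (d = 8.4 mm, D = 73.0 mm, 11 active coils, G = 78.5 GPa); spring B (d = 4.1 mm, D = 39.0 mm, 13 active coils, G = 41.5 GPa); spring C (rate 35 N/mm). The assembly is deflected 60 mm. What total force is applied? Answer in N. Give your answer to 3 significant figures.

2200 N

k_A = Gd⁴/(8D³N_a) = (78.5×10³)(8.4⁴)/(8·73.0³·11) = 11.417 N/mm
k_B = Gd⁴/(8D³N_a) = (41.5×10³)(4.1⁴)/(8·39.0³·13) = 1.9009 N/mm
Springs A,B series: k_AB = 1/(1/11.417+1/1.9009) = 1.6296 N/mm; parallel with C: k_eq = 1.6296+35 = 36.63 N/mm
F = k_eq·δ = 36.63·60 = 2197.8 N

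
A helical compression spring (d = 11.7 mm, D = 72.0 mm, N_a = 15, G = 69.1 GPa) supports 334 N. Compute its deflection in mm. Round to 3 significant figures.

11.6 mm

k = Gd⁴/(8D³N_a) = (69.1×10³)(11.7⁴)/(8·72.0³·15) = 28.91 N/mm
δ = F/k = 334 / 28.91 = 11.553 mm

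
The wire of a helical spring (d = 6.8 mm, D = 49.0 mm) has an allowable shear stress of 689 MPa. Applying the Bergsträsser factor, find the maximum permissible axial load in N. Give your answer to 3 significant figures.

C = D/d = 49.0/6.8 = 7.2059
K_B = (4C+2)/(4C−3) = 30.824/25.824 = 1.1936
τ_max = K·8FD/(πd³) → F_max = τ_allow·πd³/(8DK)
F_max = 689·π·6.8³/(8·49.0·1.1936) = 6.8061e+05/467.9 = 1454.6 N

1450 N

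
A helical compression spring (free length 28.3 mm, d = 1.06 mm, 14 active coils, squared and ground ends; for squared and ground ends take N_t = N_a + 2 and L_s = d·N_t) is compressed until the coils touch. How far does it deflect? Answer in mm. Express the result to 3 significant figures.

N_t = 16; L_s = 1.06·16 = 16.96 mm
δ_solid = L₀ − L_s = 28.3 − 16.96 = 11.34 mm

11.3 mm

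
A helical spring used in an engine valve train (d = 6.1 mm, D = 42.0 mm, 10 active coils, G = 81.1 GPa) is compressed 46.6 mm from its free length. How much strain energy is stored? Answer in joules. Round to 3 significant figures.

20.6 J

k = Gd⁴/(8D³N_a) = (81.1×10³)(6.1⁴)/(8·42.0³·10) = 18.945 N/mm
U = ½kδ² = 0.5 × 18.945 × 46.6² = 20570 N·mm = 20.57 J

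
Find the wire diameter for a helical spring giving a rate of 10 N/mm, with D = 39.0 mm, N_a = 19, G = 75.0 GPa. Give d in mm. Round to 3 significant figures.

d = (8D³N_a·k / G)^(1/4) = (8·39.0³·19·10 / (75.0×10³))^0.25
  = (1202.2)^0.25 = 5.8884 mm

5.89 mm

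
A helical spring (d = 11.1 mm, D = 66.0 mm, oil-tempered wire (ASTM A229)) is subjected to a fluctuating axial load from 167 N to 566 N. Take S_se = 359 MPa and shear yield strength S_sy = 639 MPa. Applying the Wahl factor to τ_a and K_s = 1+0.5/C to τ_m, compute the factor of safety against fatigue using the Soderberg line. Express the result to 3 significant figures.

C = D/d = 66.0/11.1 = 5.9459; K_W = (4C−1)/(4C−4)+0.615/C = 1.2551; K_s = 1+0.5/C = 1.0841
F_a = (F_max−F_min)/2 = 199.5 N; F_m = (F_max+F_min)/2 = 366.5 N
τ_a = K_W·8F_aD/(πd³) = 1.2551 × 24.516 = 30.77 MPa
τ_m = K_s·8F_mD/(πd³) = 1.0841 × 45.039 = 48.826 MPa
Soderberg: 1/n_f = τ_a/S_se + τ_m/S_sy = 30.77/359 + 48.826/639 = 0.08571 + 0.07641 = 0.16212
n_f = 1/0.16212 = 6.168

6.17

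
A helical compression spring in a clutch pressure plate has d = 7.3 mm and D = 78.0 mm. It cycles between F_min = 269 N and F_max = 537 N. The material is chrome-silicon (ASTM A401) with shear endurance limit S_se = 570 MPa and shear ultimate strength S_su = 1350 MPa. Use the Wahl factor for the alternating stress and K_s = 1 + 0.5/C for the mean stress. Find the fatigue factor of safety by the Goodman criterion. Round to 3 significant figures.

3.38

C = D/d = 78.0/7.3 = 10.6849; K_W = (4C−1)/(4C−4)+0.615/C = 1.1350; K_s = 1+0.5/C = 1.0468
F_a = (F_max−F_min)/2 = 134 N; F_m = (F_max+F_min)/2 = 403 N
τ_a = K_W·8F_aD/(πd³) = 1.1350 × 68.418 = 77.654 MPa
τ_m = K_s·8F_mD/(πd³) = 1.0468 × 205.76 = 215.39 MPa
Goodman: 1/n_f = τ_a/S_se + τ_m/S_su = 77.654/570 + 215.39/1350 = 0.13624 + 0.15955 = 0.29579
n_f = 1/0.29579 = 3.381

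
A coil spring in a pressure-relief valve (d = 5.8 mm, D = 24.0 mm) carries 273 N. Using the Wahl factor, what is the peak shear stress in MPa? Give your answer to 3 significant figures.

Spring index C = D/d = 24.0/5.8 = 4.1379
K_W = (4C−1)/(4C−4) + 0.615/C = 15.552/12.552 + 0.1486 = 1.3876
τ₀ = 8FD/(πd³) = 8·273·24.0/(π·5.8³) = 52416/612.96 = 85.513 MPa
τ_max = K·τ₀ = 1.3876 × 85.513 = 118.66 MPa

119 MPa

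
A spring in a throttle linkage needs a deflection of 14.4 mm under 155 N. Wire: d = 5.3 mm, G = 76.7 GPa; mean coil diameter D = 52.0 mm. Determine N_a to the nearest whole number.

Required rate k = F/δ = 155/14.4 = 10.764 N/mm
N_a = Gd⁴/(8D³k) = (76.7×10³ × 5.3⁴)/(8 × 52.0³ × 10.764)
    = 6.052e+07 / 1.21079e+07 = 4.998 → 5 coils

5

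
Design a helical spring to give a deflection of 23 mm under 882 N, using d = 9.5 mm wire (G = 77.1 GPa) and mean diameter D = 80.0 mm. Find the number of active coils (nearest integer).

4

Required rate k = F/δ = 882/23 = 38.348 N/mm
N_a = Gd⁴/(8D³k) = (77.1×10³ × 9.5⁴)/(8 × 80.0³ × 38.348)
    = 6.27984e+08 / 1.57073e+08 = 3.998 → 4 coils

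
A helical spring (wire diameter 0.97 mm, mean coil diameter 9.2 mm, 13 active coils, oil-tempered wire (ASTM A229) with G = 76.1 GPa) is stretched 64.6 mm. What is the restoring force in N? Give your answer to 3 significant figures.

53.7 N

k = Gd⁴/(8D³N_a) = (76.1×10³)(0.97⁴)/(8·9.2³·13) = 0.83191 N/mm
F = k·δ = 0.83191 × 64.6 = 53.741 N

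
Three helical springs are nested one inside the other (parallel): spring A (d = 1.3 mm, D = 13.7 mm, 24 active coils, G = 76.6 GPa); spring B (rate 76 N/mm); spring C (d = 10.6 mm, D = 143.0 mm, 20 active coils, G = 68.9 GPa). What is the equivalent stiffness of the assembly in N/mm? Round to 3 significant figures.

78.3 N/mm

k_A = Gd⁴/(8D³N_a) = (76.6×10³)(1.3⁴)/(8·13.7³·24) = 0.44314 N/mm
k_C = Gd⁴/(8D³N_a) = (68.9×10³)(10.6⁴)/(8·143.0³·20) = 1.8592 N/mm
Parallel: k_eq = 0.44314 + 76 + 1.8592 = 78.302 N/mm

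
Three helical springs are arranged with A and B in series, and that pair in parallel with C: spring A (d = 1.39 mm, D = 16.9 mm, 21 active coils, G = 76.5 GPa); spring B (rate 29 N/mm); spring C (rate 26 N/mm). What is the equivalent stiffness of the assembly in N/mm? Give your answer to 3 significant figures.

k_A = Gd⁴/(8D³N_a) = (76.5×10³)(1.39⁴)/(8·16.9³·21) = 0.35217 N/mm
Springs A,B series: k_AB = 1/(1/0.35217+1/29) = 0.34794 N/mm; parallel with C: k_eq = 0.34794+26 = 26.348 N/mm

26.3 N/mm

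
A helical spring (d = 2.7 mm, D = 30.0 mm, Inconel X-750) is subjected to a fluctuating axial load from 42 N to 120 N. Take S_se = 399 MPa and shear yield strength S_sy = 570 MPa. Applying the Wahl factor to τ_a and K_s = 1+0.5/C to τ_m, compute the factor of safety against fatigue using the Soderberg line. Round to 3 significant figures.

C = D/d = 30.0/2.7 = 11.1111; K_W = (4C−1)/(4C−4)+0.615/C = 1.1295; K_s = 1+0.5/C = 1.0450
F_a = (F_max−F_min)/2 = 39 N; F_m = (F_max+F_min)/2 = 81 N
τ_a = K_W·8F_aD/(πd³) = 1.1295 × 151.37 = 170.97 MPa
τ_m = K_s·8F_mD/(πd³) = 1.0450 × 314.38 = 328.53 MPa
Soderberg: 1/n_f = τ_a/S_se + τ_m/S_sy = 170.97/399 + 328.53/570 = 0.42851 + 0.57636 = 1.0049
n_f = 1/1.0049 = 0.9952

0.995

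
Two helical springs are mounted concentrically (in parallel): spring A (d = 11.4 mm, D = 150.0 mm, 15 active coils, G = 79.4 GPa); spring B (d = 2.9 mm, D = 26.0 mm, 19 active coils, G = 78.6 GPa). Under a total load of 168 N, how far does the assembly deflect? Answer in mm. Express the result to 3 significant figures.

31.2 mm

k_A = Gd⁴/(8D³N_a) = (79.4×10³)(11.4⁴)/(8·150.0³·15) = 3.3112 N/mm
k_B = Gd⁴/(8D³N_a) = (78.6×10³)(2.9⁴)/(8·26.0³·19) = 2.0809 N/mm
Parallel: k_eq = 3.3112 + 2.0809 = 5.3921 N/mm
δ = F/k_eq = 168/5.3921 = 31.157 mm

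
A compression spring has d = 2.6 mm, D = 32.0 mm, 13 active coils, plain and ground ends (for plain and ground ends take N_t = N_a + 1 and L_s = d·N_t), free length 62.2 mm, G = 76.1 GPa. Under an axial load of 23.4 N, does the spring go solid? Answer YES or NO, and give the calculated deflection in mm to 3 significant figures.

NO, δ = 22.9 mm

k = Gd⁴/(8D³N_a) = (76.1×10³)(2.6⁴)/(8·32.0³·13) = 1.0205 N/mm
N_t = 14; L_s = 2.6·14 = 36.4 mm; δ_solid = L₀ − L_s = 62.2 − 36.4 = 25.8 mm
δ = F/k = 23.4/1.0205 = 22.931 mm
δ < δ_solid → spring does not go solid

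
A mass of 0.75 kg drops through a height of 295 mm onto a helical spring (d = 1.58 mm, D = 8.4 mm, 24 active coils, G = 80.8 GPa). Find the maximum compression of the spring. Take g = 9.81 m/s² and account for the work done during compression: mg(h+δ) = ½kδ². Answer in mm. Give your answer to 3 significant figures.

k = Gd⁴/(8D³N_a) = (80.8×10³)(1.58⁴)/(8·8.4³·24) = 4.4249 N/mm
W = mg = 0.75 × 9.81 = 7.3575 N
½kδ² − Wδ − Wh = 0 → δ = (W + √(W² + 2kWh))/k
δ = (7.3575 + √(54.133 + 19208))/4.4249 = (7.3575 + 138.79)/4.4249 = 33.028 mm

33.0 mm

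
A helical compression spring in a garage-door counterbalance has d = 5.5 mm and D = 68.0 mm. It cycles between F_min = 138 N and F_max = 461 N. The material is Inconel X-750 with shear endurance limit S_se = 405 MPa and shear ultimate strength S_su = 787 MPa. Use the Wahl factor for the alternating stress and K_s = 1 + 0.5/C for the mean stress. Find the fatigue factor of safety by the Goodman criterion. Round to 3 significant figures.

C = D/d = 68.0/5.5 = 12.3636; K_W = (4C−1)/(4C−4)+0.615/C = 1.1157; K_s = 1+0.5/C = 1.0404
F_a = (F_max−F_min)/2 = 161.5 N; F_m = (F_max+F_min)/2 = 299.5 N
τ_a = K_W·8F_aD/(πd³) = 1.1157 × 168.09 = 187.54 MPa
τ_m = K_s·8F_mD/(πd³) = 1.0404 × 311.72 = 324.32 MPa
Goodman: 1/n_f = τ_a/S_se + τ_m/S_su = 187.54/405 + 324.32/787 = 0.46307 + 0.41210 = 0.87516
n_f = 1/0.87516 = 1.143

1.14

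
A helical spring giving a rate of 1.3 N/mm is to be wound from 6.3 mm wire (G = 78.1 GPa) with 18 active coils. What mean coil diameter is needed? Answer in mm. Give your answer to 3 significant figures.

D = (Gd⁴/(8N_a·k))^(1/3) = (78.1×10³·6.3⁴/(8·18·1.3))^(1/3)
  = (657215)^(1/3) = 86.9432 mm

86.9 mm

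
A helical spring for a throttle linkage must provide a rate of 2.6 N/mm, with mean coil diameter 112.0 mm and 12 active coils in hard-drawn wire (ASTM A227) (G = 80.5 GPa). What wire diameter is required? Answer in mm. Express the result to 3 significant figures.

8.12 mm

d = (8D³N_a·k / G)^(1/4) = (8·112.0³·12·2.6 / (80.5×10³))^0.25
  = (4356.1)^0.25 = 8.1241 mm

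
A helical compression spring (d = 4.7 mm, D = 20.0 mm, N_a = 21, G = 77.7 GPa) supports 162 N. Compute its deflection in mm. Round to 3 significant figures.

k = Gd⁴/(8D³N_a) = (77.7×10³)(4.7⁴)/(8·20.0³·21) = 28.211 N/mm
δ = F/k = 162 / 28.211 = 5.7425 mm

5.74 mm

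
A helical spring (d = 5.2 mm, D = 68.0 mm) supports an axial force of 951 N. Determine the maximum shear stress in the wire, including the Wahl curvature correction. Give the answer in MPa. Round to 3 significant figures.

Spring index C = D/d = 68.0/5.2 = 13.0769
K_W = (4C−1)/(4C−4) + 0.615/C = 51.308/48.308 + 0.0470 = 1.1091
τ₀ = 8FD/(πd³) = 8·951·68.0/(π·5.2³) = 517344/441.73 = 1171.2 MPa
τ_max = K·τ₀ = 1.1091 × 1171.2 = 1299 MPa

1300 MPa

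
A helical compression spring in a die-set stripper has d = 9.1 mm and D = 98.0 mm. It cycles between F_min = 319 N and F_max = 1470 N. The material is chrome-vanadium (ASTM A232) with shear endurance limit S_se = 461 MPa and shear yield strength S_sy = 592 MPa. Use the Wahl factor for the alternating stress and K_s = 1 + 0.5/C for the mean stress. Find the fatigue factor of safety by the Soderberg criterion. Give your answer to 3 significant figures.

C = D/d = 98.0/9.1 = 10.7692; K_W = (4C−1)/(4C−4)+0.615/C = 1.1339; K_s = 1+0.5/C = 1.0464
F_a = (F_max−F_min)/2 = 575.5 N; F_m = (F_max+F_min)/2 = 894.5 N
τ_a = K_W·8F_aD/(πd³) = 1.1339 × 190.58 = 216.1 MPa
τ_m = K_s·8F_mD/(πd³) = 1.0464 × 296.23 = 309.98 MPa
Soderberg: 1/n_f = τ_a/S_se + τ_m/S_sy = 216.1/461 + 309.98/592 = 0.46876 + 0.52361 = 0.99238
n_f = 1/0.99238 = 1.008

1.01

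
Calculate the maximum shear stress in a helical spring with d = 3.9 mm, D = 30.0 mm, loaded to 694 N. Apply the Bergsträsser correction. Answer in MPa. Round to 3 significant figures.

Spring index C = D/d = 30.0/3.9 = 7.6923
K_B = (4C+2)/(4C−3) = 32.769/27.769 = 1.1801
τ₀ = 8FD/(πd³) = 8·694·30.0/(π·3.9³) = 166560/186.36 = 893.77 MPa
τ_max = K·τ₀ = 1.1801 × 893.77 = 1054.7 MPa

1050 MPa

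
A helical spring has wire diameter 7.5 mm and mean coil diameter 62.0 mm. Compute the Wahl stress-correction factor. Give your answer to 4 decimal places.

1.1776

C = D/d = 62.0/7.5 = 8.2667
K_W = (4C−1)/(4C−4) + 0.615/C = 32.067/29.067 + 0.0744 = 1.1776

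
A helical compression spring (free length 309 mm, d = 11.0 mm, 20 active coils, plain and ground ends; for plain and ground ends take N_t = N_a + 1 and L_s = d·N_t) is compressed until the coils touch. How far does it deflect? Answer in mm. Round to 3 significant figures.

N_t = 21; L_s = 11.0·21 = 231 mm
δ_solid = L₀ − L_s = 309 − 231 = 78 mm

78.0 mm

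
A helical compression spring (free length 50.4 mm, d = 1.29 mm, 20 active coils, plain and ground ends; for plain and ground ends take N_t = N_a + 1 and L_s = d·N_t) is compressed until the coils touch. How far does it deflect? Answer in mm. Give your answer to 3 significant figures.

23.3 mm

N_t = 21; L_s = 1.29·21 = 27.09 mm
δ_solid = L₀ − L_s = 50.4 − 27.09 = 23.31 mm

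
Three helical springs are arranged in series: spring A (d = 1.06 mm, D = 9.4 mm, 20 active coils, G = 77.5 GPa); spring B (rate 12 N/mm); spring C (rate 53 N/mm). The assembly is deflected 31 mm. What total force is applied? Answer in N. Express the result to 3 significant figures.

k_A = Gd⁴/(8D³N_a) = (77.5×10³)(1.06⁴)/(8·9.4³·20) = 0.73624 N/mm
Series: 1/k_eq = 1/0.73624 + 1/12 + 1/53 = 1.4604; k_eq = 0.68472 N/mm
F = k_eq·δ = 0.68472·31 = 21.226 N

21.2 N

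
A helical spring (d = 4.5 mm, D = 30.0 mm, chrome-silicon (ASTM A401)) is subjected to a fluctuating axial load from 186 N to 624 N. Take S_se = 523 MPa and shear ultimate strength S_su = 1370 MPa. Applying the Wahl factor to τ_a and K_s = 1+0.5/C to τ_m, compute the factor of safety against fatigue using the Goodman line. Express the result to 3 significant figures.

1.44

C = D/d = 30.0/4.5 = 6.6667; K_W = (4C−1)/(4C−4)+0.615/C = 1.2246; K_s = 1+0.5/C = 1.0750
F_a = (F_max−F_min)/2 = 219 N; F_m = (F_max+F_min)/2 = 405 N
τ_a = K_W·8F_aD/(πd³) = 1.2246 × 183.6 = 224.83 MPa
τ_m = K_s·8F_mD/(πd³) = 1.0750 × 339.53 = 365 MPa
Goodman: 1/n_f = τ_a/S_se + τ_m/S_su = 224.83/523 + 365/1370 = 0.42989 + 0.26642 = 0.69631
n_f = 1/0.69631 = 1.436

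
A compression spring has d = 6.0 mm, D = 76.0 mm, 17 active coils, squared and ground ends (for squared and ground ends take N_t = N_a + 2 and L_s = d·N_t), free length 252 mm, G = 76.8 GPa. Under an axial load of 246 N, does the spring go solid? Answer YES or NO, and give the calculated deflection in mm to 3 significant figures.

k = Gd⁴/(8D³N_a) = (76.8×10³)(6.0⁴)/(8·76.0³·17) = 1.6672 N/mm
N_t = 19; L_s = 6.0·19 = 114 mm; δ_solid = L₀ − L_s = 252 − 114 = 138 mm
δ = F/k = 246/1.6672 = 147.55 mm
δ ≥ δ_solid → spring goes solid

YES, δ = 148 mm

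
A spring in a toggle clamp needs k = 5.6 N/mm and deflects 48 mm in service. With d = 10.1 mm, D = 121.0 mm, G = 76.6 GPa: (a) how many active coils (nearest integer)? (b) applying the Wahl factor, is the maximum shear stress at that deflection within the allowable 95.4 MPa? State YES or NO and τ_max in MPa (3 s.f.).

N_a = Gd⁴/(8D³k) = (76.6×10³)(10.1⁴)/(8·121.0³·5.6) = 10.04 → N_a = 10
Actual rate k = Gd⁴/(8D³·10) = 5.6243 N/mm
Working load F = kδ = 5.6243·48 = 269.97 N
C = 121.0/10.1 = 11.9802; K_W = (4C−1)/(4C−4)+0.615/C = 1.1196
τ_max = K_W·8FD/(πd³) = 1.1196·80.737 = 90.396 MPa
τ_max ≤ 95.4 MPa → acceptable

(a) 10 coils; (b) YES, τ_max = 90.4 MPa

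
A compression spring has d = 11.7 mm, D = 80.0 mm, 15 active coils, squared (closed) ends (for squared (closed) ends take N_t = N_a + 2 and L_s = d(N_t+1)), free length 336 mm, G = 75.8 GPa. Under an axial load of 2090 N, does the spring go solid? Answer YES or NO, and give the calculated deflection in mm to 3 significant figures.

NO, δ = 90.4 mm

k = Gd⁴/(8D³N_a) = (75.8×10³)(11.7⁴)/(8·80.0³·15) = 23.119 N/mm
N_t = 17; L_s = 11.7·18 = 210.6 mm; δ_solid = L₀ − L_s = 336 − 210.6 = 125.4 mm
δ = F/k = 2090/23.119 = 90.403 mm
δ < δ_solid → spring does not go solid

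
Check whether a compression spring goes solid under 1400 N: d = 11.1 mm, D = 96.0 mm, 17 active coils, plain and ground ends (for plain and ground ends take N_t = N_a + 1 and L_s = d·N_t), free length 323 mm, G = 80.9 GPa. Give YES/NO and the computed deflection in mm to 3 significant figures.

YES, δ = 137 mm

k = Gd⁴/(8D³N_a) = (80.9×10³)(11.1⁴)/(8·96.0³·17) = 10.207 N/mm
N_t = 18; L_s = 11.1·18 = 199.8 mm; δ_solid = L₀ − L_s = 323 − 199.8 = 123.2 mm
δ = F/k = 1400/10.207 = 137.16 mm
δ ≥ δ_solid → spring goes solid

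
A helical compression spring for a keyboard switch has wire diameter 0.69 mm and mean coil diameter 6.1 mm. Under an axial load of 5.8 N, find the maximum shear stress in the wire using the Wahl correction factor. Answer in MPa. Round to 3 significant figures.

Spring index C = D/d = 6.1/0.69 = 8.8406
K_W = (4C−1)/(4C−4) + 0.615/C = 34.362/31.362 + 0.0696 = 1.1652
τ₀ = 8FD/(πd³) = 8·5.8·6.1/(π·0.69³) = 283.04/1.032 = 274.25 MPa
τ_max = K·τ₀ = 1.1652 × 274.25 = 319.57 MPa

320 MPa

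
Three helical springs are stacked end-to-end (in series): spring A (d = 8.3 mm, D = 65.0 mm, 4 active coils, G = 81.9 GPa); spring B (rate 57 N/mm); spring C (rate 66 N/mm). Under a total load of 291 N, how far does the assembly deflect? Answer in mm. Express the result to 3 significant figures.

k_A = Gd⁴/(8D³N_a) = (81.9×10³)(8.3⁴)/(8·65.0³·4) = 44.229 N/mm
Series: 1/k_eq = 1/44.229 + 1/57 + 1/66 = 0.055305; k_eq = 18.082 N/mm
δ = F/k_eq = 291/18.082 = 16.094 mm

16.1 mm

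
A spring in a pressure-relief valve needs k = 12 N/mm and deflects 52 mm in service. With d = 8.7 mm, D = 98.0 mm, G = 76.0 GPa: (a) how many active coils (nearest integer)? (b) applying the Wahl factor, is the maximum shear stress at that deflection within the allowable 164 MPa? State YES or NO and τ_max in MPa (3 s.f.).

(a) 5 coils; (b) NO, τ_max = 257 MPa

N_a = Gd⁴/(8D³k) = (76.0×10³)(8.7⁴)/(8·98.0³·12) = 4.819 → N_a = 5
Actual rate k = Gd⁴/(8D³·5) = 11.565 N/mm
Working load F = kδ = 11.565·52 = 601.39 N
C = 98.0/8.7 = 11.2644; K_W = (4C−1)/(4C−4)+0.615/C = 1.1277
τ_max = K_W·8FD/(πd³) = 1.1277·227.91 = 257.01 MPa
τ_max > 164 MPa → exceeds allowable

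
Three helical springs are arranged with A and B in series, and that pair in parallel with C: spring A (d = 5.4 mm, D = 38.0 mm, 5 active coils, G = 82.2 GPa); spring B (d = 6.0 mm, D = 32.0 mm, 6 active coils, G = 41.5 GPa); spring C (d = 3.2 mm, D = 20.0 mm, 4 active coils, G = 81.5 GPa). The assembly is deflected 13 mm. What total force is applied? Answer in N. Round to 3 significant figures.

k_A = Gd⁴/(8D³N_a) = (82.2×10³)(5.4⁴)/(8·38.0³·5) = 31.845 N/mm
k_B = Gd⁴/(8D³N_a) = (41.5×10³)(6.0⁴)/(8·32.0³·6) = 34.195 N/mm
k_C = Gd⁴/(8D³N_a) = (81.5×10³)(3.2⁴)/(8·20.0³·4) = 33.382 N/mm
Springs A,B series: k_AB = 1/(1/31.845+1/34.195) = 16.489 N/mm; parallel with C: k_eq = 16.489+33.382 = 49.871 N/mm
F = k_eq·δ = 49.871·13 = 648.33 N

648 N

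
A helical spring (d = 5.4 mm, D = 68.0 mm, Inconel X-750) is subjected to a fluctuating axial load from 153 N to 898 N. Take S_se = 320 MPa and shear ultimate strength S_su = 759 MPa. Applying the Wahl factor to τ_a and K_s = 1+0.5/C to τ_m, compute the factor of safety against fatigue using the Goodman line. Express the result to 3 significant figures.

0.451

C = D/d = 68.0/5.4 = 12.5926; K_W = (4C−1)/(4C−4)+0.615/C = 1.1135; K_s = 1+0.5/C = 1.0397
F_a = (F_max−F_min)/2 = 372.5 N; F_m = (F_max+F_min)/2 = 525.5 N
τ_a = K_W·8F_aD/(πd³) = 1.1135 × 409.63 = 456.14 MPa
τ_m = K_s·8F_mD/(πd³) = 1.0397 × 577.88 = 600.83 MPa
Goodman: 1/n_f = τ_a/S_se + τ_m/S_su = 456.14/320 + 600.83/759 = 1.42544 + 0.79161 = 2.217
n_f = 1/2.217 = 0.4511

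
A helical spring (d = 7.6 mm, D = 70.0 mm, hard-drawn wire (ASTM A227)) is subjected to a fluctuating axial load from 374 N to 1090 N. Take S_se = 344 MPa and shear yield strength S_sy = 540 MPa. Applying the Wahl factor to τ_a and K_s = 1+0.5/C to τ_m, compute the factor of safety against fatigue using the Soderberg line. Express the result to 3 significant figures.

C = D/d = 70.0/7.6 = 9.2105; K_W = (4C−1)/(4C−4)+0.615/C = 1.1581; K_s = 1+0.5/C = 1.0543
F_a = (F_max−F_min)/2 = 358 N; F_m = (F_max+F_min)/2 = 732 N
τ_a = K_W·8F_aD/(πd³) = 1.1581 × 145.37 = 168.36 MPa
τ_m = K_s·8F_mD/(πd³) = 1.0543 × 297.24 = 313.38 MPa
Soderberg: 1/n_f = τ_a/S_se + τ_m/S_sy = 168.36/344 + 313.38/540 = 0.48941 + 0.58033 = 1.0697
n_f = 1/1.0697 = 0.9348

0.935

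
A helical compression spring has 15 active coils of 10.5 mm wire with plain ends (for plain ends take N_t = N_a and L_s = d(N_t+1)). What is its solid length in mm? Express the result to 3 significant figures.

168 mm

plain ends: N_t = N_a = 15
L_s = d·(N_t+1) = 10.5 × 16 = 168 mm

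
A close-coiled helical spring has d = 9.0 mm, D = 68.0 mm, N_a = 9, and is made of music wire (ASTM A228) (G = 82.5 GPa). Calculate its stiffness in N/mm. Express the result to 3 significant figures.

k = Gd⁴/(8D³N_a) = (82.5×10³ × 9.0⁴) / (8 × 68.0³ × 9)
  = 5.41282e+08 / 2.26391e+07 = 23.909 N/mm

23.9 N/mm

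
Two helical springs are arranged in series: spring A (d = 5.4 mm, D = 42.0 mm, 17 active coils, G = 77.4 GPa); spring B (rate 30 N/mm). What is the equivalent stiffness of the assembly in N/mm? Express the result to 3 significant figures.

5.36 N/mm

k_A = Gd⁴/(8D³N_a) = (77.4×10³)(5.4⁴)/(8·42.0³·17) = 6.5317 N/mm
Series: 1/k_eq = 1/6.5317 + 1/30 = 0.18643; k_eq = 5.3639 N/mm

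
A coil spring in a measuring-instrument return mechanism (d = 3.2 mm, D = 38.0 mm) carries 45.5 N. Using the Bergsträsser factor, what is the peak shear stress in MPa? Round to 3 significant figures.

Spring index C = D/d = 38.0/3.2 = 11.8750
K_B = (4C+2)/(4C−3) = 49.500/44.500 = 1.1124
τ₀ = 8FD/(πd³) = 8·45.5·38.0/(π·3.2³) = 13832/102.94 = 134.36 MPa
τ_max = K·τ₀ = 1.1124 × 134.36 = 149.46 MPa

149 MPa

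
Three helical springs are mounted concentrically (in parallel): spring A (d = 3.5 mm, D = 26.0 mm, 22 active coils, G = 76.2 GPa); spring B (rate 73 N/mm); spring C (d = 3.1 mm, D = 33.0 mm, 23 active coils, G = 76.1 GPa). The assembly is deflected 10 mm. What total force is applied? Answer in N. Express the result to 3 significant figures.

k_A = Gd⁴/(8D³N_a) = (76.2×10³)(3.5⁴)/(8·26.0³·22) = 3.6965 N/mm
k_C = Gd⁴/(8D³N_a) = (76.1×10³)(3.1⁴)/(8·33.0³·23) = 1.0628 N/mm
Parallel: k_eq = 3.6965 + 73 + 1.0628 = 77.759 N/mm
F = k_eq·δ = 77.759·10 = 777.59 N

778 N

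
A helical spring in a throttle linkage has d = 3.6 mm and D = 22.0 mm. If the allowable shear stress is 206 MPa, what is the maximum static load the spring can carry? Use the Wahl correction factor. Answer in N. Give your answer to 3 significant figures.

C = D/d = 22.0/3.6 = 6.1111
K_W = (4C−1)/(4C−4) + 0.615/C = 23.444/20.444 + 0.1006 = 1.2474
τ_max = K·8FD/(πd³) → F_max = τ_allow·πd³/(8DK)
F_max = 206·π·3.6³/(8·22.0·1.2474) = 30194/219.54 = 137.54 N

138 N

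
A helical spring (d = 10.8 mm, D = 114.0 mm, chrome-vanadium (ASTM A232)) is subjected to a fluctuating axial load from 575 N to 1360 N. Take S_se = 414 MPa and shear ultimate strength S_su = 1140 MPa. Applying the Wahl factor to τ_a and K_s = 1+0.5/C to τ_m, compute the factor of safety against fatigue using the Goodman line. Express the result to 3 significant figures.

2.21

C = D/d = 114.0/10.8 = 10.5556; K_W = (4C−1)/(4C−4)+0.615/C = 1.1368; K_s = 1+0.5/C = 1.0474
F_a = (F_max−F_min)/2 = 392.5 N; F_m = (F_max+F_min)/2 = 967.5 N
τ_a = K_W·8F_aD/(πd³) = 1.1368 × 90.451 = 102.82 MPa
τ_m = K_s·8F_mD/(πd³) = 1.0474 × 222.96 = 233.52 MPa
Goodman: 1/n_f = τ_a/S_se + τ_m/S_su = 102.82/414 + 233.52/1140 = 0.24836 + 0.20484 = 0.4532
n_f = 1/0.4532 = 2.207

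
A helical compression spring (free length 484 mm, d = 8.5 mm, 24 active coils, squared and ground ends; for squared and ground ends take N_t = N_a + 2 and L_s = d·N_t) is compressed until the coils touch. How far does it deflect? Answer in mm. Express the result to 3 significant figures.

N_t = 26; L_s = 8.5·26 = 221 mm
δ_solid = L₀ − L_s = 484 − 221 = 263 mm

263 mm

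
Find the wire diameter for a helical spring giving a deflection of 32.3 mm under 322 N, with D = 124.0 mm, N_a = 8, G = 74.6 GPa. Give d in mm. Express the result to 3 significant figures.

Required rate k = F/δ = 322/32.3 = 9.969 N/mm
d = (8D³N_a·k / G)^(1/4) = (8·124.0³·8·9.969 / (74.6×10³))^0.25
  = (16306)^0.25 = 11.3003 mm

11.3 mm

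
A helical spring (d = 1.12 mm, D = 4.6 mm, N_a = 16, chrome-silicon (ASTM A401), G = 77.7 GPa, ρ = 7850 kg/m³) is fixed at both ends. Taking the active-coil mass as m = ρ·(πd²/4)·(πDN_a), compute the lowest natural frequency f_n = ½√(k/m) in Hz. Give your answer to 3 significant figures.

k = Gd⁴/(8D³N_a) = (77.7×10³)(1.12⁴)/(8·4.6³·16) = 9.8132 N/mm = 9813.2 N/m
Wire length L = πDN_a = π·4.6·16 = 231.22 mm
m = ρ·(πd²/4)·L = 7850 × 0.9852×10⁻⁶ m² × 0.23122 m = 0.0017882 kg
f_n = ½√(k/m) = 0.5·√(9813.2/0.0017882) = 0.5·√(5.4876e+06) = 1171.3 Hz

1170 Hz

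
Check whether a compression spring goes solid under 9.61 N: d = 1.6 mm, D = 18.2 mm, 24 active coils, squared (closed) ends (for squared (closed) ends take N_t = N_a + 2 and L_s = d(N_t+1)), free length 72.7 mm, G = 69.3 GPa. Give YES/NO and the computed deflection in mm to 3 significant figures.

k = Gd⁴/(8D³N_a) = (69.3×10³)(1.6⁴)/(8·18.2³·24) = 0.39237 N/mm
N_t = 26; L_s = 1.6·27 = 43.2 mm; δ_solid = L₀ − L_s = 72.7 − 43.2 = 29.5 mm
δ = F/k = 9.61/0.39237 = 24.492 mm
δ < δ_solid → spring does not go solid

NO, δ = 24.5 mm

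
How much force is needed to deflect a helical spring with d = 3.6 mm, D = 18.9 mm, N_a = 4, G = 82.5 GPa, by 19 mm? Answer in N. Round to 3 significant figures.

1220 N

k = Gd⁴/(8D³N_a) = (82.5×10³)(3.6⁴)/(8·18.9³·4) = 64.14 N/mm
F = k·δ = 64.14 × 19 = 1218.7 N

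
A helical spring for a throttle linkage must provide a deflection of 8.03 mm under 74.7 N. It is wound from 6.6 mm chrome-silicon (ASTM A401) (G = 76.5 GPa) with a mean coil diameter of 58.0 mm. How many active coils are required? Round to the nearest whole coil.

10

Required rate k = F/δ = 74.7/8.03 = 9.3026 N/mm
N_a = Gd⁴/(8D³k) = (76.5×10³ × 6.6⁴)/(8 × 58.0³ × 9.3026)
    = 1.45157e+08 / 1.45204e+07 = 9.997 → 10 coils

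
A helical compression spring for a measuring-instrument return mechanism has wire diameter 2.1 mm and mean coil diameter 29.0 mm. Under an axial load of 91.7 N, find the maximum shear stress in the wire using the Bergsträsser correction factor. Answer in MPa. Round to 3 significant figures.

801 MPa

Spring index C = D/d = 29.0/2.1 = 13.8095
K_B = (4C+2)/(4C−3) = 57.238/52.238 = 1.0957
τ₀ = 8FD/(πd³) = 8·91.7·29.0/(π·2.1³) = 21274.4/29.094 = 731.22 MPa
τ_max = K·τ₀ = 1.0957 × 731.22 = 801.21 MPa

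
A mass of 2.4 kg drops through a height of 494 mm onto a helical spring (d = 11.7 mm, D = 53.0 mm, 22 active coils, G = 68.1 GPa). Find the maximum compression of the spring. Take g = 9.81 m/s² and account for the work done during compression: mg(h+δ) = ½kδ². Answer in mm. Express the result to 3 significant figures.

k = Gd⁴/(8D³N_a) = (68.1×10³)(11.7⁴)/(8·53.0³·22) = 48.702 N/mm
W = mg = 2.4 × 9.81 = 23.544 N
½kδ² − Wδ − Wh = 0 → δ = (W + √(W² + 2kWh))/k
δ = (23.544 + √(554.32 + 1.13289e+06))/48.702 = (23.544 + 1064.6)/48.702 = 22.343 mm

22.3 mm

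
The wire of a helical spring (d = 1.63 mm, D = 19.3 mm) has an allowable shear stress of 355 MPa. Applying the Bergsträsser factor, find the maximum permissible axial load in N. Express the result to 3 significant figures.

C = D/d = 19.3/1.63 = 11.8405
K_B = (4C+2)/(4C−3) = 49.362/44.362 = 1.1127
τ_max = K·8FD/(πd³) → F_max = τ_allow·πd³/(8DK)
F_max = 355·π·1.63³/(8·19.3·1.1127) = 4829.9/171.8 = 28.113 N

28.1 N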